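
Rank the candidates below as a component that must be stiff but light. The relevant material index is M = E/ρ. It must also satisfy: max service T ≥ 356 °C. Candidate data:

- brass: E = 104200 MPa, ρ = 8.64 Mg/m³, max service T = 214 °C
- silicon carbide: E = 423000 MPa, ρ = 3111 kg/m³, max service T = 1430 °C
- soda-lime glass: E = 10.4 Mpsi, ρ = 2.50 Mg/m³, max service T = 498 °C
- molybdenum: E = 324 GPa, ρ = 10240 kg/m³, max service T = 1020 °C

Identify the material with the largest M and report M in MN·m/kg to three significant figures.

silicon carbide, M = 136 MN·m/kg

Screen on constraints: max service T ≥ 356 °C. Survivors: silicon carbide, soda-lime glass, molybdenum.
Normalizing units and computing the index:
  silicon carbide: E = 423.0 GPa, ρ = 3111 kg/m³
  soda-lime glass: E = 71.71 GPa, ρ = 2500 kg/m³
  molybdenum: E = 324.0 GPa, ρ = 10240 kg/m³
  silicon carbide: M = 136 MN·m/kg
  molybdenum: M = 31.6 MN·m/kg
  soda-lime glass: M = 28.7 MN·m/kg
Silicon carbide ranks first.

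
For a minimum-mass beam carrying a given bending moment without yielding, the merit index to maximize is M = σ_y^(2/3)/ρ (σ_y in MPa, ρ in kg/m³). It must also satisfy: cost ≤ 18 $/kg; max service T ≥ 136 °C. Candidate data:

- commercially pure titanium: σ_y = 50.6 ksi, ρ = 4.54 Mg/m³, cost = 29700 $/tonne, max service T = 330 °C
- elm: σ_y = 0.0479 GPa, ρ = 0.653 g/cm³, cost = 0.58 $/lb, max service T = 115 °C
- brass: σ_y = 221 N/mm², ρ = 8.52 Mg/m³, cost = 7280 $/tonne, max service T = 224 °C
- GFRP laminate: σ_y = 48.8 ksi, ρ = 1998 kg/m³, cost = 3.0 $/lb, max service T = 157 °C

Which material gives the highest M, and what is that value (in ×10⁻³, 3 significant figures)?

Screen on constraints: cost ≤ 18 $/kg; max service T ≥ 136 °C. Survivors: brass, GFRP laminate.
Normalizing units and computing the index:
  brass: σ_y = 221.0 MPa, ρ = 8520 kg/m³
  GFRP laminate: σ_y = 336.5 MPa, ρ = 1998 kg/m³
  GFRP laminate: M = 24.2×10⁻³
  brass: M = 4.29×10⁻³
Highest index: GFRP laminate.

GFRP laminate, M = 24.2×10⁻³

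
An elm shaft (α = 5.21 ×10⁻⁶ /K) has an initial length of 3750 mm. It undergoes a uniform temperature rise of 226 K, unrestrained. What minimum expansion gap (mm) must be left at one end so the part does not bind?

4.42 mm

ΔL = α·L₀·ΔT = 5.21×10⁻⁶ × 3750 mm × 226.0 K = 4.42 mm.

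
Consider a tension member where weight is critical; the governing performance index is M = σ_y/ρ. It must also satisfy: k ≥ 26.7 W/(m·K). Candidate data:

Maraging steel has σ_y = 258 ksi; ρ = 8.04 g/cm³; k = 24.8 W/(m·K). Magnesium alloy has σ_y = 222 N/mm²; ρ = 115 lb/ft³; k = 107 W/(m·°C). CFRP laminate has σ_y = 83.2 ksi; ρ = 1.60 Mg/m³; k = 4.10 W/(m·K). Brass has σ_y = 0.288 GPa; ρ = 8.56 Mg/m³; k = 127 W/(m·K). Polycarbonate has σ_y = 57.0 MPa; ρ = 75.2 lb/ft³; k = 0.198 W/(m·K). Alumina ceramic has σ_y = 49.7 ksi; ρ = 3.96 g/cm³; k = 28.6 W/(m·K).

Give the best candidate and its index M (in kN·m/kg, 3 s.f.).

magnesium alloy, M = 121 kN·m/kg

Screen on constraints: k ≥ 26.7 W/(m·K). Survivors: magnesium alloy, brass, alumina ceramic.
Normalizing units and computing the index:
  magnesium alloy: σ_y = 222.0 MPa, ρ = 1842 kg/m³
  brass: σ_y = 288.0 MPa, ρ = 8560 kg/m³
  alumina ceramic: σ_y = 342.7 MPa, ρ = 3960 kg/m³
  magnesium alloy: M = 121 kN·m/kg
  alumina ceramic: M = 86.5 kN·m/kg
  brass: M = 33.6 kN·m/kg
Magnesium alloy has the largest M.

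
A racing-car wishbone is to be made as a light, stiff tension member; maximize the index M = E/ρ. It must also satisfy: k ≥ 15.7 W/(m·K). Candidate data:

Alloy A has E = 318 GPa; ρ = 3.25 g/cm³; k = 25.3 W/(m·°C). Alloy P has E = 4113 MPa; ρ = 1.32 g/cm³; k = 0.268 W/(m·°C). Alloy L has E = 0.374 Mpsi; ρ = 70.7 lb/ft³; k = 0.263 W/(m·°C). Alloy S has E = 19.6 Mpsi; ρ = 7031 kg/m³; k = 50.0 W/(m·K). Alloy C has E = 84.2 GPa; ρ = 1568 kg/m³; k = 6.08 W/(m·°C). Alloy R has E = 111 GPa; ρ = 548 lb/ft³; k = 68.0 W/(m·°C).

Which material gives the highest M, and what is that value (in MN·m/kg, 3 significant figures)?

alloy A, M = 97.8 MN·m/kg

Screen on constraints: k ≥ 15.7 W/(m·K). Survivors: alloy A, alloy S, alloy R.
Putting every candidate on a common basis:
  alloy A: E = 318.0 GPa, ρ = 3250 kg/m³
  alloy S: E = 135.1 GPa, ρ = 7031 kg/m³
  alloy R: E = 111.0 GPa, ρ = 8778 kg/m³
  alloy A: M = 97.8 MN·m/kg
  alloy S: M = 19.2 MN·m/kg
  alloy R: M = 12.6 MN·m/kg
The maximum is for alloy A.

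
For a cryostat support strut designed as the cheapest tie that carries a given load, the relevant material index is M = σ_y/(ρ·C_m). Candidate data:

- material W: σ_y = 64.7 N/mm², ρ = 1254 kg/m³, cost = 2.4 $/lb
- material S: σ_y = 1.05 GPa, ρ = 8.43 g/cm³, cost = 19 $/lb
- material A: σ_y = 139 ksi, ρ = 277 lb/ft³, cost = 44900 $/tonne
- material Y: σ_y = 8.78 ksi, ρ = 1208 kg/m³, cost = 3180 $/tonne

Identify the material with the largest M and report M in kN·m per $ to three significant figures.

material Y, M = 15.8 kN·m per $

After converting to SI:
  material W: σ_y = 64.70 MPa, ρ = 1254 kg/m³, cost = 5.291 $/kg
  material S: σ_y = 1050 MPa, ρ = 8430 kg/m³, cost = 41.89 $/kg
  material A: σ_y = 958.4 MPa, ρ = 4437 kg/m³, cost = 44.90 $/kg
  material Y: σ_y = 60.54 MPa, ρ = 1208 kg/m³, cost = 3.180 $/kg
  material Y: M = 15.8 kN·m per $
  material W: M = 9.75 kN·m per $
  material A: M = 4.81 kN·m per $
  material S: M = 2.97 kN·m per $
The maximum is for material Y.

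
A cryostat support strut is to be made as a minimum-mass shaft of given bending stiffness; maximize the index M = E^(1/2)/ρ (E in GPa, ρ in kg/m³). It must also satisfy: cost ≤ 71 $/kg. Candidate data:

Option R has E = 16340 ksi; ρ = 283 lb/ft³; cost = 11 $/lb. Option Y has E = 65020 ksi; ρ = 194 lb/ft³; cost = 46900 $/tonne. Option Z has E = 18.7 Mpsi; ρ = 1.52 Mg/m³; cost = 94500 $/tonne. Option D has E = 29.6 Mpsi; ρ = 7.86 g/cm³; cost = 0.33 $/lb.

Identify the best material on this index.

Screen on constraints: cost ≤ 71 $/kg. Survivors: option R, option Y, option D.
In SI units:
  option R: E = 112.7 GPa, ρ = 4533 kg/m³
  option Y: E = 448.3 GPa, ρ = 3108 kg/m³
  option D: E = 204.1 GPa, ρ = 7860 kg/m³
  option Y: M = 6.81×10⁻³
  option R: M = 2.34×10⁻³
  option D: M = 1.82×10⁻³
Option Y has the largest M.

option Y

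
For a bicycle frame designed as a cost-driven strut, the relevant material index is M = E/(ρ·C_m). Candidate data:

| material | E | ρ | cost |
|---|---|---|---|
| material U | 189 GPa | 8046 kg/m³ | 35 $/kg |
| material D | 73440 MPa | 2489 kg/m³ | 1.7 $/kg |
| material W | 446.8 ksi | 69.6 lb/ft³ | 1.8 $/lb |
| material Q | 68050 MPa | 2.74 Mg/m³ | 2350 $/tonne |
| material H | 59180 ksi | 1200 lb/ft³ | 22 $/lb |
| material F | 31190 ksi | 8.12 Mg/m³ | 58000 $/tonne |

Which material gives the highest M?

After converting to SI:
  material U: E = 189.0 GPa, ρ = 8046 kg/m³, cost = 35.00 $/kg
  material D: E = 73.44 GPa, ρ = 2489 kg/m³, cost = 1.700 $/kg
  material W: E = 3.081 GPa, ρ = 1115 kg/m³, cost = 3.968 $/kg
  material Q: E = 68.05 GPa, ρ = 2740 kg/m³, cost = 2.350 $/kg
  material H: E = 408.0 GPa, ρ = 19220 kg/m³, cost = 48.50 $/kg
  material F: E = 215.0 GPa, ρ = 8120 kg/m³, cost = 58.00 $/kg
  material D: M = 17.4 MN·m per $
  material Q: M = 10.6 MN·m per $
  material W: M = 0.696 MN·m per $
  material U: M = 0.671 MN·m per $
  material F: M = 0.457 MN·m per $
  material H: M = 0.438 MN·m per $
The maximum is for material D.

material D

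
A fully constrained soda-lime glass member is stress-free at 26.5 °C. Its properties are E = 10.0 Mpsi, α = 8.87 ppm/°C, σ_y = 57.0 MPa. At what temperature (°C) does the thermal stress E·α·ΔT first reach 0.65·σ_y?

87.1 °C

E = 10.0 Mpsi = 68.95 GPa.
E·α·ΔT = 37.05 MPa ⇒ ΔT = 37.05 / (68.95×10³ × 8.87×10⁻⁶) = 60.58 K.
T = 26.5 + 60.58 = 87.08 °C.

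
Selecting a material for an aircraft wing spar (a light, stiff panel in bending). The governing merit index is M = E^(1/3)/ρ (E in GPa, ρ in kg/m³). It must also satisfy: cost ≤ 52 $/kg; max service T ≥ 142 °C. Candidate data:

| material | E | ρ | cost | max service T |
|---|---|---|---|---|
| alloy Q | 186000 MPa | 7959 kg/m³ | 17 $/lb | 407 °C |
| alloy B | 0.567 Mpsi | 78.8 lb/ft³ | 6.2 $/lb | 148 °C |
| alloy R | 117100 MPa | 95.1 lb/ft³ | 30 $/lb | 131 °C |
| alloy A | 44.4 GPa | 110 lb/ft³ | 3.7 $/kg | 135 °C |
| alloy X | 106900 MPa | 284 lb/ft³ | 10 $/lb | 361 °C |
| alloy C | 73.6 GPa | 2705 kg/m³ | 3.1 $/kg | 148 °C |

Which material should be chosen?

Screen on constraints: cost ≤ 52 $/kg; max service T ≥ 142 °C. Survivors: alloy Q, alloy B, alloy X, alloy C.
Convert each candidate to consistent units, then evaluate M:
  alloy Q: E = 186.0 GPa, ρ = 7959 kg/m³
  alloy B: E = 3.909 GPa, ρ = 1262 kg/m³
  alloy X: E = 106.9 GPa, ρ = 4549 kg/m³
  alloy C: E = 73.60 GPa, ρ = 2705 kg/m³
  alloy C: M = 1.55×10⁻³
  alloy B: M = 1.25×10⁻³
  alloy X: M = 1.04×10⁻³
  alloy Q: M = 0.717×10⁻³
Highest index: alloy C.

alloy C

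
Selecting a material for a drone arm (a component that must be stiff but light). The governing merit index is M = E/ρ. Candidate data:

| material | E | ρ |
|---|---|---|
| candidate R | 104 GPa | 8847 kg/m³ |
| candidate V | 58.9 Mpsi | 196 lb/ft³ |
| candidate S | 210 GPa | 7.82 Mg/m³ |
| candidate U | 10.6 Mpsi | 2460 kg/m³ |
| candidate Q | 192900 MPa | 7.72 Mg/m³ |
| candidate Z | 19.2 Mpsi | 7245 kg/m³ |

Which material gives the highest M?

candidate V

Putting every candidate on a common basis:
  candidate R: E = 104.0 GPa, ρ = 8847 kg/m³
  candidate V: E = 406.1 GPa, ρ = 3140 kg/m³
  candidate S: E = 210.0 GPa, ρ = 7820 kg/m³
  candidate U: E = 73.08 GPa, ρ = 2460 kg/m³
  candidate Q: E = 192.9 GPa, ρ = 7720 kg/m³
  candidate Z: E = 132.4 GPa, ρ = 7245 kg/m³
  candidate V: M = 129 MN·m/kg
  candidate U: M = 29.7 MN·m/kg
  candidate S: M = 26.9 MN·m/kg
  candidate Q: M = 25.0 MN·m/kg
  candidate Z: M = 18.3 MN·m/kg
  candidate R: M = 11.8 MN·m/kg
Highest index: candidate V.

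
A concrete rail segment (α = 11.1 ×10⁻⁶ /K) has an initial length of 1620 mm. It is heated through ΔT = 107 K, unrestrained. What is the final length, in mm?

1621.9 mm

ΔL = α·L₀·ΔT = 11.1×10⁻⁶ × 1620 mm × 107.0 K = 1.92 mm.
L = L₀ + ΔL = 1620 + 1.92 = 1621.9 mm.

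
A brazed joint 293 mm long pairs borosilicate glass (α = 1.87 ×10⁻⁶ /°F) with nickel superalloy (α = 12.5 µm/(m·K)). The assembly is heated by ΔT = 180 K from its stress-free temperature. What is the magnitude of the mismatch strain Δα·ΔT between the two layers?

borosilicate glass: α = 1.87×10⁻⁶/°F × 9/5 = 3.37×10⁻⁶/K.
Δα = |3.37 − 12.5|×10⁻⁶/K = 9.13×10⁻⁶/K.
Mismatch strain = Δα·ΔT = 9.13×10⁻⁶ × 180.0 = 1.64×10⁻³.

1.64×10⁻³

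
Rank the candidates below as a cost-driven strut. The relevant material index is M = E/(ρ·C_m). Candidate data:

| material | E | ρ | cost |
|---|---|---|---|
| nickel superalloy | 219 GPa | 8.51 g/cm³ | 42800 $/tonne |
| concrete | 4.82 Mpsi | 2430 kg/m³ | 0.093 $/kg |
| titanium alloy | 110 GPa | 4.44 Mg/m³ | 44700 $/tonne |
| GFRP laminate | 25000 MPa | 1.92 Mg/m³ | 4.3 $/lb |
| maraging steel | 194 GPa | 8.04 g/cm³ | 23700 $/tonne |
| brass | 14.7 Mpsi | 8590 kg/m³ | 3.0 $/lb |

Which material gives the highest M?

Normalizing units and computing the index:
  nickel superalloy: E = 219.0 GPa, ρ = 8510 kg/m³, cost = 42.80 $/kg
  concrete: E = 33.23 GPa, ρ = 2430 kg/m³, cost = 0.09300 $/kg
  titanium alloy: E = 110.0 GPa, ρ = 4440 kg/m³, cost = 44.70 $/kg
  GFRP laminate: E = 25.00 GPa, ρ = 1920 kg/m³, cost = 9.480 $/kg
  maraging steel: E = 194.0 GPa, ρ = 8040 kg/m³, cost = 23.70 $/kg
  brass: E = 101.4 GPa, ρ = 8590 kg/m³, cost = 6.614 $/kg
  concrete: M = 147 MN·m per $
  brass: M = 1.78 MN·m per $
  GFRP laminate: M = 1.37 MN·m per $
  maraging steel: M = 1.02 MN·m per $
  nickel superalloy: M = 0.601 MN·m per $
  titanium alloy: M = 0.554 MN·m per $
Concrete has the largest M.

concrete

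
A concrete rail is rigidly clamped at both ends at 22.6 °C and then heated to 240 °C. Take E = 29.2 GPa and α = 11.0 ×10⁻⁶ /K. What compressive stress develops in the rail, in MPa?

ΔT = 217.4 K. Constrained thermal stress σ = E·α·ΔT = 29.20×10³ MPa × 11.0×10⁻⁶ × 217.4 = 69.8 MPa (compressive).

69.8 MPa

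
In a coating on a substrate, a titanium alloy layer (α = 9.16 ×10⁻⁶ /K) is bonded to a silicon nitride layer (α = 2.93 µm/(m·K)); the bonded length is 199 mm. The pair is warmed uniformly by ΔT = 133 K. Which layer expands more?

titanium alloy

α(titanium alloy) = 9.16×10⁻⁶/K vs α(silicon nitride) = 2.93×10⁻⁶/K.
Higher α expands more for the same ΔT: titanium alloy.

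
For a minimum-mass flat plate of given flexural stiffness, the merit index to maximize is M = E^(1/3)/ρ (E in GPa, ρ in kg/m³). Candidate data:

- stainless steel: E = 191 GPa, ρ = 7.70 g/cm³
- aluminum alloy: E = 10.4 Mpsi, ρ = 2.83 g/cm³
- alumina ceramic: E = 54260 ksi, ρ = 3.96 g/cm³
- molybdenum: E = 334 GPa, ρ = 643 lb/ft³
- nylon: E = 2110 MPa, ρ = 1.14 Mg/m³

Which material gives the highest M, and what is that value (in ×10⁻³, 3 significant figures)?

In SI units:
  stainless steel: E = 191.0 GPa, ρ = 7700 kg/m³
  aluminum alloy: E = 71.71 GPa, ρ = 2830 kg/m³
  alumina ceramic: E = 374.1 GPa, ρ = 3960 kg/m³
  molybdenum: E = 334.0 GPa, ρ = 10300 kg/m³
  nylon: E = 2.110 GPa, ρ = 1140 kg/m³
  alumina ceramic: M = 1.82×10⁻³
  aluminum alloy: M = 1.47×10⁻³
  nylon: M = 1.13×10⁻³
  stainless steel: M = 0.748×10⁻³
  molybdenum: M = 0.674×10⁻³
Highest index: alumina ceramic.

alumina ceramic, M = 1.82×10⁻³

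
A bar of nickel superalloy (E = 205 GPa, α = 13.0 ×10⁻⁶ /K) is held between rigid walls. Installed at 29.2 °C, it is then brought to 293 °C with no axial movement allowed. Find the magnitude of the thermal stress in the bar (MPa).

703 MPa

ΔT = 263.8 K. Constrained thermal stress σ = E·α·ΔT = 205.0×10³ MPa × 13.0×10⁻⁶ × 263.8 = 703 MPa (compressive).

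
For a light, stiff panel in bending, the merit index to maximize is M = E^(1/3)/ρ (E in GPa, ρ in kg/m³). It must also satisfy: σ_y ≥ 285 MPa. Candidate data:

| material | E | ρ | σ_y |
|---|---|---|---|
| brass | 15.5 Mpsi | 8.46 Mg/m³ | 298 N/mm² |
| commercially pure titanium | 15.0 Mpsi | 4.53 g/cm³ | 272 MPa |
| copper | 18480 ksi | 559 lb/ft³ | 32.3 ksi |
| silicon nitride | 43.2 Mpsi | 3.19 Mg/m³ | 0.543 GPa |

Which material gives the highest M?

Screen on constraints: σ_y ≥ 285 MPa. Survivors: brass, silicon nitride.
Putting every candidate on a common basis:
  brass: E = 106.9 GPa, ρ = 8460 kg/m³
  silicon nitride: E = 297.9 GPa, ρ = 3190 kg/m³
  silicon nitride: M = 2.09×10⁻³
  brass: M = 0.561×10⁻³
Silicon nitride ranks first.

silicon nitride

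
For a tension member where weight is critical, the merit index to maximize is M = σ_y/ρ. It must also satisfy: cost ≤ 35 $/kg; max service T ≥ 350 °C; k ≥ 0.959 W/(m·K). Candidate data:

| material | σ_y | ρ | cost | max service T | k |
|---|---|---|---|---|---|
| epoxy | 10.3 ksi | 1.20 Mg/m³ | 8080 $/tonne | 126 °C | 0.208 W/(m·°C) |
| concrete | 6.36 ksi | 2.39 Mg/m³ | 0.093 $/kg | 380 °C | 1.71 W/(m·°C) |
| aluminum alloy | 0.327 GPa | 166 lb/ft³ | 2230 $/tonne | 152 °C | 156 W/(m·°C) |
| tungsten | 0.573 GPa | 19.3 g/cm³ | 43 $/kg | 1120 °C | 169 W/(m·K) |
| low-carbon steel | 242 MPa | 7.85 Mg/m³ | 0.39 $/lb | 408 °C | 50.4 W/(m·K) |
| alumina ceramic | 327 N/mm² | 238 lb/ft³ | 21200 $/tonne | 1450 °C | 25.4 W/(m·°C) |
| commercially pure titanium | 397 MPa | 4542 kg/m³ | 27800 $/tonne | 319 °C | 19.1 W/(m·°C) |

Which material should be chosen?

Screen on constraints: cost ≤ 35 $/kg; max service T ≥ 350 °C; k ≥ 0.959 W/(m·K). Survivors: concrete, low-carbon steel, alumina ceramic.
Convert each candidate to consistent units, then evaluate M:
  concrete: σ_y = 43.85 MPa, ρ = 2390 kg/m³
  low-carbon steel: σ_y = 242.0 MPa, ρ = 7850 kg/m³
  alumina ceramic: σ_y = 327.0 MPa, ρ = 3812 kg/m³
  alumina ceramic: M = 85.8 kN·m/kg
  low-carbon steel: M = 30.8 kN·m/kg
  concrete: M = 18.3 kN·m/kg
Alumina ceramic ranks first.

alumina ceramic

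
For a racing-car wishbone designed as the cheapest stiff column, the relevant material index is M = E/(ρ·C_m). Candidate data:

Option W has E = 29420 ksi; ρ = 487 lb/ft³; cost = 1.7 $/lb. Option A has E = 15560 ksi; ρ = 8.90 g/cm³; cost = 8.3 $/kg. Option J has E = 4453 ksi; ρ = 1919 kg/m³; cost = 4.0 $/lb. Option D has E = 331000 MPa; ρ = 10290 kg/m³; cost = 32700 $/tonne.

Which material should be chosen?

option W

After converting to SI:
  option W: E = 202.8 GPa, ρ = 7801 kg/m³, cost = 3.748 $/kg
  option A: E = 107.3 GPa, ρ = 8900 kg/m³, cost = 8.300 $/kg
  option J: E = 30.70 GPa, ρ = 1919 kg/m³, cost = 8.818 $/kg
  option D: E = 331.0 GPa, ρ = 10290 kg/m³, cost = 32.70 $/kg
  option W: M = 6.94 MN·m per $
  option J: M = 1.81 MN·m per $
  option A: M = 1.45 MN·m per $
  option D: M = 0.984 MN·m per $
Option W ranks first.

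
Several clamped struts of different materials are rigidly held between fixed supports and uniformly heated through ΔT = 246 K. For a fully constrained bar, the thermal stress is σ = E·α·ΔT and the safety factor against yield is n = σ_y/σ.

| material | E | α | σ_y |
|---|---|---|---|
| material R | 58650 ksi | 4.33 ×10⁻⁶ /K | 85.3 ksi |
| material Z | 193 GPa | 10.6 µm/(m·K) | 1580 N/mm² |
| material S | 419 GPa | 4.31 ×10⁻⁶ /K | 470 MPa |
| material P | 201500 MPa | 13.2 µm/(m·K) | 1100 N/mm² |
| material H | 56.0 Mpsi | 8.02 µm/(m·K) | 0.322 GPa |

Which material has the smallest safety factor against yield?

material H

Converting E to GPa, α to ×10⁻⁶/K, σ_y to MPa, then σ and n for each:
  material R: E = 404.4, α = 4.33, σ_y = 588.1 → σ = 431 MPa, n = 1.37
  material Z: E = 193.0, α = 10.6, σ_y = 1580 → σ = 503 MPa, n = 3.14
  material S: E = 419.0, α = 4.31, σ_y = 470.0 → σ = 444 MPa, n = 1.06
  material P: E = 201.5, α = 13.2, σ_y = 1100 → σ = 654 MPa, n = 1.68
  material H: E = 386.1, α = 8.02, σ_y = 322.0 → σ = 762 MPa, n = 0.423
Smallest n: material H with n = 0.423.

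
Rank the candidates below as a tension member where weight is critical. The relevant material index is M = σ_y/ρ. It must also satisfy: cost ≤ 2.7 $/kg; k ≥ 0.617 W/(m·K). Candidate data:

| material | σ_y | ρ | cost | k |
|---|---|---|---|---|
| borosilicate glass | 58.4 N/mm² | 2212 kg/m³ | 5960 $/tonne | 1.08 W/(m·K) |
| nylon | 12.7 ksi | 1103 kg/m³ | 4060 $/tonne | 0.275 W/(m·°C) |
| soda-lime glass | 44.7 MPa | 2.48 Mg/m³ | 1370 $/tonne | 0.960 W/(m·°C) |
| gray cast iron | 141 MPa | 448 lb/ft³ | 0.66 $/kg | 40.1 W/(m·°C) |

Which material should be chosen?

gray cast iron

Screen on constraints: cost ≤ 2.7 $/kg; k ≥ 0.617 W/(m·K). Survivors: soda-lime glass, gray cast iron.
After converting to SI:
  soda-lime glass: σ_y = 44.70 MPa, ρ = 2480 kg/m³
  gray cast iron: σ_y = 141.0 MPa, ρ = 7176 kg/m³
  gray cast iron: M = 19.6 kN·m/kg
  soda-lime glass: M = 18.0 kN·m/kg
Gray cast iron ranks first.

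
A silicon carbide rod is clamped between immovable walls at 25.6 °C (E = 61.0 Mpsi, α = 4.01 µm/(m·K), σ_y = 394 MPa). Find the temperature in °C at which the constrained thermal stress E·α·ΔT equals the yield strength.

259 °C

E = 61.0 Mpsi = 420.6 GPa.
E·α·ΔT = 394.0 MPa ⇒ ΔT = 394.0 / (420.6×10³ × 4.01×10⁻⁶) = 233.6 K.
T = 25.6 + 233.6 = 259.2 °C.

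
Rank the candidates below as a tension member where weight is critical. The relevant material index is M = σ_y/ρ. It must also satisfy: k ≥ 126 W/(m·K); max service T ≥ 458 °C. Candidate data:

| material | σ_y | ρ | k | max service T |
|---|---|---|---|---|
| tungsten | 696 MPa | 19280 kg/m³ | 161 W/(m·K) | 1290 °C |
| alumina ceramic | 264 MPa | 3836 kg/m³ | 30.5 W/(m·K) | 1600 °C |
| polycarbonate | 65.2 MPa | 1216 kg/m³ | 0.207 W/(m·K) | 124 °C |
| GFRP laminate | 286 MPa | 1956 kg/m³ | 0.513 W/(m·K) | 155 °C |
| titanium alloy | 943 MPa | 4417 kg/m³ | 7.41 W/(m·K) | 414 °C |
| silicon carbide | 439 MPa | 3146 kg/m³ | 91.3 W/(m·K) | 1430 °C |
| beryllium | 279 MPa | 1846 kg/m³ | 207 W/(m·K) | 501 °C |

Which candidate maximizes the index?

beryllium

Screen on constraints: k ≥ 126 W/(m·K); max service T ≥ 458 °C. Survivors: tungsten, beryllium.
Computing M directly (units already consistent):
  beryllium: M = 151 kN·m/kg
  tungsten: M = 36.1 kN·m/kg
Beryllium has the largest M.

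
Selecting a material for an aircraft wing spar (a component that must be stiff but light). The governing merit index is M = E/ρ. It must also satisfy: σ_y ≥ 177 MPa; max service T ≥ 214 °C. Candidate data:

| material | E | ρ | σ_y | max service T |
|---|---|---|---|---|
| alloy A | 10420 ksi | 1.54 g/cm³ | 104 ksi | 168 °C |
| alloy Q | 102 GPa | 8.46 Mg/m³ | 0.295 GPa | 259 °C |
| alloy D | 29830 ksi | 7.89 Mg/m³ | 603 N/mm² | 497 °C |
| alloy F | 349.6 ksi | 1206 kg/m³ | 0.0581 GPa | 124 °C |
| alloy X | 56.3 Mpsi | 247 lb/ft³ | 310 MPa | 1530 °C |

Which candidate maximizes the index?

Screen on constraints: σ_y ≥ 177 MPa; max service T ≥ 214 °C. Survivors: alloy Q, alloy D, alloy X.
Normalizing units and computing the index:
  alloy Q: E = 102.0 GPa, ρ = 8460 kg/m³
  alloy D: E = 205.7 GPa, ρ = 7890 kg/m³
  alloy X: E = 388.2 GPa, ρ = 3957 kg/m³
  alloy X: M = 98.1 MN·m/kg
  alloy D: M = 26.1 MN·m/kg
  alloy Q: M = 12.1 MN·m/kg
Alloy X has the largest M.

alloy X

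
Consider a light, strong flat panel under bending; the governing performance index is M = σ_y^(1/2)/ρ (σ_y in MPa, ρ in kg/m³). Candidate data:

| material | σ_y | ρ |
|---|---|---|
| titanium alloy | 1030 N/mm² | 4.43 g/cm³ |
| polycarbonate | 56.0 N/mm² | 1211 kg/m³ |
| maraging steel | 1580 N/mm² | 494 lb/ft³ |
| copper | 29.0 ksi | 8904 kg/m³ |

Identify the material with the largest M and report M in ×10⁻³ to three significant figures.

titanium alloy, M = 7.24×10⁻³

Convert each candidate to consistent units, then evaluate M:
  titanium alloy: σ_y = 1030 MPa, ρ = 4430 kg/m³
  polycarbonate: σ_y = 56.00 MPa, ρ = 1211 kg/m³
  maraging steel: σ_y = 1580 MPa, ρ = 7913 kg/m³
  copper: σ_y = 199.9 MPa, ρ = 8904 kg/m³
  titanium alloy: M = 7.24×10⁻³
  polycarbonate: M = 6.18×10⁻³
  maraging steel: M = 5.02×10⁻³
  copper: M = 1.59×10⁻³
Highest index: titanium alloy.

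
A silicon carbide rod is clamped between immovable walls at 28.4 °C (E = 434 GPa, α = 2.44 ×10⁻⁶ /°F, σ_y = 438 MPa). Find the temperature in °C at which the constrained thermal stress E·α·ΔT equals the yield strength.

α = 2.44×10⁻⁶/°F × 9/5 = 4.39×10⁻⁶/K.
E·α·ΔT = 438.0 MPa ⇒ ΔT = 438.0 / (434.0×10³ × 4.39×10⁻⁶) = 229.8 K.
T = 28.4 + 229.8 = 258.2 °C.

258 °C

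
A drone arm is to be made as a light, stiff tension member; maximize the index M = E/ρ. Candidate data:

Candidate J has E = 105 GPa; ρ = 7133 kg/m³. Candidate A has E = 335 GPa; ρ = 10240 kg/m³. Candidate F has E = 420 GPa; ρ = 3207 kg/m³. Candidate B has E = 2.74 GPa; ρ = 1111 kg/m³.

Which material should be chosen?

candidate F

Per-candidate index values:
  candidate F: M = 131 MN·m/kg
  candidate A: M = 32.7 MN·m/kg
  candidate J: M = 14.7 MN·m/kg
  candidate B: M = 2.47 MN·m/kg
The maximum is for candidate F.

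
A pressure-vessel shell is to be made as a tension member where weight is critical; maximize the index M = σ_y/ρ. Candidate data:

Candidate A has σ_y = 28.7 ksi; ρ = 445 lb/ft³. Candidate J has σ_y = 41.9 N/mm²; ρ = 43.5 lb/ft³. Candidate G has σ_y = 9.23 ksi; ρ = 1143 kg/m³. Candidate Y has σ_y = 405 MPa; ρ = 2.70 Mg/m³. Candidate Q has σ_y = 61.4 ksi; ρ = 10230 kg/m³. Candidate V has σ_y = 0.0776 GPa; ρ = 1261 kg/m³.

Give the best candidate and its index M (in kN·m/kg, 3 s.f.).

candidate Y, M = 150 kN·m/kg

In SI units:
  candidate A: σ_y = 197.9 MPa, ρ = 7128 kg/m³
  candidate J: σ_y = 41.90 MPa, ρ = 696.8 kg/m³
  candidate G: σ_y = 63.64 MPa, ρ = 1143 kg/m³
  candidate Y: σ_y = 405.0 MPa, ρ = 2700 kg/m³
  candidate Q: σ_y = 423.3 MPa, ρ = 10230 kg/m³
  candidate V: σ_y = 77.60 MPa, ρ = 1261 kg/m³
  candidate Y: M = 150 kN·m/kg
  candidate V: M = 61.5 kN·m/kg
  candidate J: M = 60.1 kN·m/kg
  candidate G: M = 55.7 kN·m/kg
  candidate Q: M = 41.4 kN·m/kg
  candidate A: M = 27.8 kN·m/kg
Candidate Y ranks first.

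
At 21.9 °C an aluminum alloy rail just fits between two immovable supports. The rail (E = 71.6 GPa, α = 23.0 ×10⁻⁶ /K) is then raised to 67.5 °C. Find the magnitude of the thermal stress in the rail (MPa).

75.1 MPa

ΔT = 45.60 K. Constrained thermal stress σ = E·α·ΔT = 71.60×10³ MPa × 23.0×10⁻⁶ × 45.60 = 75.1 MPa (compressive).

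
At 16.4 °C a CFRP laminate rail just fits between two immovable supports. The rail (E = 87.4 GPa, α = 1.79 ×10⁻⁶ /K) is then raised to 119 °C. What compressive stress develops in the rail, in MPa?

ΔT = 102.6 K. Constrained thermal stress σ = E·α·ΔT = 87.40×10³ MPa × 1.79×10⁻⁶ × 102.6 = 16.1 MPa (compressive).

16.1 MPa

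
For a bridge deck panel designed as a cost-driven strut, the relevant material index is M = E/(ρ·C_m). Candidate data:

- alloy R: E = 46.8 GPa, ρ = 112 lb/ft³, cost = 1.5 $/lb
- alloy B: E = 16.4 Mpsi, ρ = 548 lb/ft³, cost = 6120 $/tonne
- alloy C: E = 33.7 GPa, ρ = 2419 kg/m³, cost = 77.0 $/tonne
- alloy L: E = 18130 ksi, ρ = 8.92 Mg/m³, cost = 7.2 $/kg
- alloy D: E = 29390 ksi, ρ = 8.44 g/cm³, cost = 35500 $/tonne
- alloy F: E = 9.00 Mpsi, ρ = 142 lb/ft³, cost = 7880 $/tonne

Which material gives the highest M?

alloy C

In SI units:
  alloy R: E = 46.80 GPa, ρ = 1794 kg/m³, cost = 3.307 $/kg
  alloy B: E = 113.1 GPa, ρ = 8778 kg/m³, cost = 6.120 $/kg
  alloy C: E = 33.70 GPa, ρ = 2419 kg/m³, cost = 0.07700 $/kg
  alloy L: E = 125.0 GPa, ρ = 8920 kg/m³, cost = 7.200 $/kg
  alloy D: E = 202.6 GPa, ρ = 8440 kg/m³, cost = 35.50 $/kg
  alloy F: E = 62.05 GPa, ρ = 2275 kg/m³, cost = 7.880 $/kg
  alloy C: M = 181 MN·m per $
  alloy R: M = 7.89 MN·m per $
  alloy F: M = 3.46 MN·m per $
  alloy B: M = 2.10 MN·m per $
  alloy L: M = 1.95 MN·m per $
  alloy D: M = 0.676 MN·m per $
The maximum is for alloy C.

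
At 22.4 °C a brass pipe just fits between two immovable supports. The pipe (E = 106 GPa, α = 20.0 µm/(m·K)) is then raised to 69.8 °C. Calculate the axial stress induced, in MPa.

ΔT = 47.40 K. Constrained thermal stress σ = E·α·ΔT = 106.0×10³ MPa × 20.0×10⁻⁶ × 47.40 = 100 MPa (compressive).

100 MPa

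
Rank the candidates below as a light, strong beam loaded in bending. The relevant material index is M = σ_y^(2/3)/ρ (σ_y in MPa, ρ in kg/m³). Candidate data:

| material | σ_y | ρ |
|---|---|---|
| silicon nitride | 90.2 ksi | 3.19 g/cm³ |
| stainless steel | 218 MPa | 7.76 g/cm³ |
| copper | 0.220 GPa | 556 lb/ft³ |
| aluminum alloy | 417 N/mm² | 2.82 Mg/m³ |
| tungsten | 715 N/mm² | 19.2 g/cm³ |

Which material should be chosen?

In SI units:
  silicon nitride: σ_y = 621.9 MPa, ρ = 3190 kg/m³
  stainless steel: σ_y = 218.0 MPa, ρ = 7760 kg/m³
  copper: σ_y = 220.0 MPa, ρ = 8906 kg/m³
  aluminum alloy: σ_y = 417.0 MPa, ρ = 2820 kg/m³
  tungsten: σ_y = 715.0 MPa, ρ = 19200 kg/m³
  silicon nitride: M = 22.8×10⁻³
  aluminum alloy: M = 19.8×10⁻³
  stainless steel: M = 4.67×10⁻³
  tungsten: M = 4.16×10⁻³
  copper: M = 4.09×10⁻³
The maximum is for silicon nitride.

silicon nitride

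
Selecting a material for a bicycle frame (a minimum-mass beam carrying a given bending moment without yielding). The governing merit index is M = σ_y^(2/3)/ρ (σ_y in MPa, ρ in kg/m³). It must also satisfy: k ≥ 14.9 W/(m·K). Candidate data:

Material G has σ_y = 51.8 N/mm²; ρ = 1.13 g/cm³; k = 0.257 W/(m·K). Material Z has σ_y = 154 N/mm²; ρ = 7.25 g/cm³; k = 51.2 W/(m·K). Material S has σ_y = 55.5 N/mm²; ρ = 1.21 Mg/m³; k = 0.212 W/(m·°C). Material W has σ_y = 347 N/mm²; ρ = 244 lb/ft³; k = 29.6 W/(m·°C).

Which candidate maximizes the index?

material W

Screen on constraints: k ≥ 14.9 W/(m·K). Survivors: material Z, material W.
Putting every candidate on a common basis:
  material Z: σ_y = 154.0 MPa, ρ = 7250 kg/m³
  material W: σ_y = 347.0 MPa, ρ = 3909 kg/m³
  material W: M = 12.6×10⁻³
  material Z: M = 3.96×10⁻³
The maximum is for material W.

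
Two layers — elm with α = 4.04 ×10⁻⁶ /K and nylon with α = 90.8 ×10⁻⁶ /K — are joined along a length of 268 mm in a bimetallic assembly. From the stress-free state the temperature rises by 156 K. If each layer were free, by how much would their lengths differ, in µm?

3630 µm

Δα = |4.04 − 90.8|×10⁻⁶/K = 86.8×10⁻⁶/K.
ΔL_mismatch = Δα·L·ΔT = 86.8×10⁻⁶ × 268.0 mm × 156.0 K = 3630 µm.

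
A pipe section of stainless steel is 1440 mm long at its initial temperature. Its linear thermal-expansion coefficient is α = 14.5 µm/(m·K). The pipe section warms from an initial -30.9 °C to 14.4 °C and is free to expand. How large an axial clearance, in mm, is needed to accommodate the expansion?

0.946 mm

ΔT = 14.4 − (-30.9) = 45.30 K.
ΔL = α·L₀·ΔT = 14.5×10⁻⁶ × 1440 mm × 45.30 K = 0.946 mm.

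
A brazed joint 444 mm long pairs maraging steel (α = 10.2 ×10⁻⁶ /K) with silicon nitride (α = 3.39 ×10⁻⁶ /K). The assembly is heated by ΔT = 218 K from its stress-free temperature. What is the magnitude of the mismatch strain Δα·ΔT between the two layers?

1.48×10⁻³

Δα = |10.2 − 3.39|×10⁻⁶/K = 6.81×10⁻⁶/K.
Mismatch strain = Δα·ΔT = 6.81×10⁻⁶ × 218.0 = 1.48×10⁻³.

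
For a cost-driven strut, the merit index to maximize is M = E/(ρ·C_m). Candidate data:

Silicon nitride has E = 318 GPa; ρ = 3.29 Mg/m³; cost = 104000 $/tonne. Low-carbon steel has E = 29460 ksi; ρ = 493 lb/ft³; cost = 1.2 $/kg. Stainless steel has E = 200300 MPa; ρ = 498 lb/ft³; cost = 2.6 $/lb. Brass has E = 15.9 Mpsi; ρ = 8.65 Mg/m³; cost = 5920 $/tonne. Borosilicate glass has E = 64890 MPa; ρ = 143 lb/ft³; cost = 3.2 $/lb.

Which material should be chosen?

low-carbon steel

After converting to SI:
  silicon nitride: E = 318.0 GPa, ρ = 3290 kg/m³, cost = 104.0 $/kg
  low-carbon steel: E = 203.1 GPa, ρ = 7897 kg/m³, cost = 1.200 $/kg
  stainless steel: E = 200.3 GPa, ρ = 7977 kg/m³, cost = 5.732 $/kg
  brass: E = 109.6 GPa, ρ = 8650 kg/m³, cost = 5.920 $/kg
  borosilicate glass: E = 64.89 GPa, ρ = 2291 kg/m³, cost = 7.055 $/kg
  low-carbon steel: M = 21.4 MN·m per $
  stainless steel: M = 4.38 MN·m per $
  borosilicate glass: M = 4.02 MN·m per $
  brass: M = 2.14 MN·m per $
  silicon nitride: M = 0.929 MN·m per $
The maximum is for low-carbon steel.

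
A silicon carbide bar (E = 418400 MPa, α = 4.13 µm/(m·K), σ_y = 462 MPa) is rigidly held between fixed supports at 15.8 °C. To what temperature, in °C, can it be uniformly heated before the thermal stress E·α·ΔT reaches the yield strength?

283 °C

E = 418400 MPa = 418.4 GPa.
E·α·ΔT = 462.0 MPa ⇒ ΔT = 462.0 / (418.4×10³ × 4.13×10⁻⁶) = 267.4 K.
T = 15.8 + 267.4 = 283.2 °C.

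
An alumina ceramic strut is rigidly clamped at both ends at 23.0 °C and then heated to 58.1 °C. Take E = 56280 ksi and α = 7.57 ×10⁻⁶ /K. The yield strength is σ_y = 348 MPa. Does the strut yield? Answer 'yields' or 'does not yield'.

does not yield

E = 56280 ksi = 388.0 GPa.
ΔT = 35.10 K. Constrained thermal stress σ = E·α·ΔT = 388.0×10³ MPa × 7.57×10⁻⁶ × 35.10 = 103 MPa (compressive).
Compare to σ_y = 348 MPa: σ < σ_y, so it does not yield.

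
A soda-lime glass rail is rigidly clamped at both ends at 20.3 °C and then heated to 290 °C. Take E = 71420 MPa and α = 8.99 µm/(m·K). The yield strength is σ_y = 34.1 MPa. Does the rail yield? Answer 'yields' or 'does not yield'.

yields

E = 71420 MPa = 71.42 GPa.
ΔT = 269.7 K. Constrained thermal stress σ = E·α·ΔT = 71.42×10³ MPa × 8.99×10⁻⁶ × 269.7 = 173 MPa (compressive).
Compare to σ_y = 34.1 MPa: σ ≥ σ_y, so it yields.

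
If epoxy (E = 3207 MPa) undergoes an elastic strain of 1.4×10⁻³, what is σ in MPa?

4.49 MPa

E = 3207 MPa = 3.207 GPa.
σ = E·ε = 3207 MPa × 1.4×10⁻³ = 4.49 MPa.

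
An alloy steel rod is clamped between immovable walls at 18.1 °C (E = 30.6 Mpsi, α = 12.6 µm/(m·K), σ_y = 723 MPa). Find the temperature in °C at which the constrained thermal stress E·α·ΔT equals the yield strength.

E = 30.6 Mpsi = 211.0 GPa.
E·α·ΔT = 723.0 MPa ⇒ ΔT = 723.0 / (211.0×10³ × 12.6×10⁻⁶) = 272.0 K.
T = 18.1 + 272.0 = 290.1 °C.

290 °C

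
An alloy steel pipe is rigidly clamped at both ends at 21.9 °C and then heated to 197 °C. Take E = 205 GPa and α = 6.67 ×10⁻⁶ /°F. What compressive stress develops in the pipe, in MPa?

α = 6.67×10⁻⁶/°F × 9/5 = 12.0×10⁻⁶/K.
ΔT = 175.1 K. Constrained thermal stress σ = E·α·ΔT = 205.0×10³ MPa × 12.0×10⁻⁶ × 175.1 = 431 MPa (compressive).

431 MPa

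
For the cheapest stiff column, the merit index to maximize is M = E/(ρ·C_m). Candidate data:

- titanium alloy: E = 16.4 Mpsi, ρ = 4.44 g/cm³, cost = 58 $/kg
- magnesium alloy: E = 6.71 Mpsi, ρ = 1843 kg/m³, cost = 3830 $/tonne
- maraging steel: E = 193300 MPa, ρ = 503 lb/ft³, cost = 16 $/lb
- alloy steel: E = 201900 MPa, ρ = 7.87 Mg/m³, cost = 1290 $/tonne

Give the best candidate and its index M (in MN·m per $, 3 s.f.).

Putting every candidate on a common basis:
  titanium alloy: E = 113.1 GPa, ρ = 4440 kg/m³, cost = 58.00 $/kg
  magnesium alloy: E = 46.26 GPa, ρ = 1843 kg/m³, cost = 3.830 $/kg
  maraging steel: E = 193.3 GPa, ρ = 8057 kg/m³, cost = 35.27 $/kg
  alloy steel: E = 201.9 GPa, ρ = 7870 kg/m³, cost = 1.290 $/kg
  alloy steel: M = 19.9 MN·m per $
  magnesium alloy: M = 6.55 MN·m per $
  maraging steel: M = 0.680 MN·m per $
  titanium alloy: M = 0.439 MN·m per $
Alloy steel has the largest M.

alloy steel, M = 19.9 MN·m per $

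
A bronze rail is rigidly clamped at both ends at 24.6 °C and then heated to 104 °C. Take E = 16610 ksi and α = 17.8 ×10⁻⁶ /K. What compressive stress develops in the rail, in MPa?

E = 16610 ksi = 114.5 GPa.
ΔT = 79.40 K. Constrained thermal stress σ = E·α·ΔT = 114.5×10³ MPa × 17.8×10⁻⁶ × 79.40 = 162 MPa (compressive).

162 MPa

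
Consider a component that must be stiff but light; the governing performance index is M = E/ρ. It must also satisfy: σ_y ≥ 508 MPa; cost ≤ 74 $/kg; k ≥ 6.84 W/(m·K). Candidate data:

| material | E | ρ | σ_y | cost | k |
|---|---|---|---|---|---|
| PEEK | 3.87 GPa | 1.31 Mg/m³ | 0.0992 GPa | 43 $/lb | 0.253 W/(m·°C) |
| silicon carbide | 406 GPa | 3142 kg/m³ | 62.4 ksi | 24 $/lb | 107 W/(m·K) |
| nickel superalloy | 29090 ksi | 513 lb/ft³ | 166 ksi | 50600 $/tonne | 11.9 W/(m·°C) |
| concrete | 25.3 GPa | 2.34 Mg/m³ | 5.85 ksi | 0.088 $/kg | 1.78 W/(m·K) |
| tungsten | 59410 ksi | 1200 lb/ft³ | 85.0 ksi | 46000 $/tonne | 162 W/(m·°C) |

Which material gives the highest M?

Screen on constraints: σ_y ≥ 508 MPa; cost ≤ 74 $/kg; k ≥ 6.84 W/(m·K). Survivors: nickel superalloy, tungsten.
Putting every candidate on a common basis:
  nickel superalloy: E = 200.6 GPa, ρ = 8217 kg/m³
  tungsten: E = 409.6 GPa, ρ = 19220 kg/m³
  nickel superalloy: M = 24.4 MN·m/kg
  tungsten: M = 21.3 MN·m/kg
The maximum is for nickel superalloy.

nickel superalloy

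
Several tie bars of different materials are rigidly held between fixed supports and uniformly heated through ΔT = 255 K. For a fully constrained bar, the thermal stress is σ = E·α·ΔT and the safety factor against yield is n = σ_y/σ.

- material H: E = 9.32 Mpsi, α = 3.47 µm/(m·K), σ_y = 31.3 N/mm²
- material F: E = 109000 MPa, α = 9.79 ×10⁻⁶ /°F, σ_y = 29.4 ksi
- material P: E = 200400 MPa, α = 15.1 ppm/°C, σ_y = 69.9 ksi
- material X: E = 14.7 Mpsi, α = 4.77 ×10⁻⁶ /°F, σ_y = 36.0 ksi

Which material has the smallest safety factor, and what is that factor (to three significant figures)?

material F, n = 0.414

In consistent units (E in GPa, α in ×10⁻⁶/K, σ_y in MPa):
  material H: E = 64.26, α = 3.47, σ_y = 31.30 → σ = 56.9 MPa, n = 0.550
  material F: E = 109.0, α = 17.6, σ_y = 202.7 → σ = 490 MPa, n = 0.414
  material P: E = 200.4, α = 15.1, σ_y = 481.9 → σ = 772 MPa, n = 0.625
  material X: E = 101.4, α = 8.59, σ_y = 248.2 → σ = 222 MPa, n = 1.12
Smallest n: material F with n = 0.414.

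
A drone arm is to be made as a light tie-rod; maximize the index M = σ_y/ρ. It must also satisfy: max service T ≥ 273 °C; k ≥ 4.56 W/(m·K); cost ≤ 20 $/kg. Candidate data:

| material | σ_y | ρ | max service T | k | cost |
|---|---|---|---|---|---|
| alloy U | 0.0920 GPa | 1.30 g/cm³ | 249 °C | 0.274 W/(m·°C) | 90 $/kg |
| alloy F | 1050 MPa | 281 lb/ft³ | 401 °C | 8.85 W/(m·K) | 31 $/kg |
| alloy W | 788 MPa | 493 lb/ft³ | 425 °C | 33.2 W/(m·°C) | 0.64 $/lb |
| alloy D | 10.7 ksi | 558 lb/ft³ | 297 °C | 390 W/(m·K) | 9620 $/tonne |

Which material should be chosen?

alloy W

Screen on constraints: max service T ≥ 273 °C; k ≥ 4.56 W/(m·K); cost ≤ 20 $/kg. Survivors: alloy W, alloy D.
Putting every candidate on a common basis:
  alloy W: σ_y = 788.0 MPa, ρ = 7897 kg/m³
  alloy D: σ_y = 73.77 MPa, ρ = 8938 kg/m³
  alloy W: M = 99.8 kN·m/kg
  alloy D: M = 8.25 kN·m/kg
Alloy W ranks first.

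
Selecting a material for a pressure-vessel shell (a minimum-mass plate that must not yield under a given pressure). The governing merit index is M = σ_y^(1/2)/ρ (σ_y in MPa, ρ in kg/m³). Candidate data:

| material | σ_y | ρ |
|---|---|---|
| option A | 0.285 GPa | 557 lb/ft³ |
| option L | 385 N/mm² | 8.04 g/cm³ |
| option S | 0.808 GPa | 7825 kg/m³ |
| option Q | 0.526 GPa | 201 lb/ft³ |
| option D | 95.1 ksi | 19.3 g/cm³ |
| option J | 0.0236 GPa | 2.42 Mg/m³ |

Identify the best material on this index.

Normalizing units and computing the index:
  option A: σ_y = 285.0 MPa, ρ = 8922 kg/m³
  option L: σ_y = 385.0 MPa, ρ = 8040 kg/m³
  option S: σ_y = 808.0 MPa, ρ = 7825 kg/m³
  option Q: σ_y = 526.0 MPa, ρ = 3220 kg/m³
  option D: σ_y = 655.7 MPa, ρ = 19300 kg/m³
  option J: σ_y = 23.60 MPa, ρ = 2420 kg/m³
  option Q: M = 7.12×10⁻³
  option S: M = 3.63×10⁻³
  option L: M = 2.44×10⁻³
  option J: M = 2.01×10⁻³
  option A: M = 1.89×10⁻³
  option D: M = 1.33×10⁻³
The maximum is for option Q.

option Q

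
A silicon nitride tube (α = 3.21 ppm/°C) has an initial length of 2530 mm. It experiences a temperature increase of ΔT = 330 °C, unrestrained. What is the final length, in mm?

2532.7 mm

ΔL = α·L₀·ΔT = 3.21×10⁻⁶ × 2530 mm × 330.0 K = 2.68 mm.
L = L₀ + ΔL = 2530 + 2.68 = 2532.7 mm.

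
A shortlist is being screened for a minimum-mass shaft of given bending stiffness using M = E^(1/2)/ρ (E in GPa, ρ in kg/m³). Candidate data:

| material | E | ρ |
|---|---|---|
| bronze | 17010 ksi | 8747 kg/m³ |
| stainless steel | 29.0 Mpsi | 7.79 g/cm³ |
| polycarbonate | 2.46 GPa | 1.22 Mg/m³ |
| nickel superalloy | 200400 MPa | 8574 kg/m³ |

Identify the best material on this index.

stainless steel

Putting every candidate on a common basis:
  bronze: E = 117.3 GPa, ρ = 8747 kg/m³
  stainless steel: E = 199.9 GPa, ρ = 7790 kg/m³
  polycarbonate: E = 2.460 GPa, ρ = 1220 kg/m³
  nickel superalloy: E = 200.4 GPa, ρ = 8574 kg/m³
  stainless steel: M = 1.82×10⁻³
  nickel superalloy: M = 1.65×10⁻³
  polycarbonate: M = 1.29×10⁻³
  bronze: M = 1.24×10⁻³
The maximum is for stainless steel.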